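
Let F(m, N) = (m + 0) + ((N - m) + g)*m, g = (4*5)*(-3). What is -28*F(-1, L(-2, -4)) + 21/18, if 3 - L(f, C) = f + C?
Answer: -8225/6 ≈ -1370.8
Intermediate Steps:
g = -60 (g = 20*(-3) = -60)
L(f, C) = 3 - C - f (L(f, C) = 3 - (f + C) = 3 - (C + f) = 3 + (-C - f) = 3 - C - f)
F(m, N) = m + m*(-60 + N - m) (F(m, N) = (m + 0) + ((N - m) - 60)*m = m + (-60 + N - m)*m = m + m*(-60 + N - m))
-28*F(-1, L(-2, -4)) + 21/18 = -(-28)*(-59 + (3 - 1*(-4) - 1*(-2)) - 1*(-1)) + 21/18 = -(-28)*(-59 + (3 + 4 + 2) + 1) + 21*(1/18) = -(-28)*(-59 + 9 + 1) + 7/6 = -(-28)*(-49) + 7/6 = -28*49 + 7/6 = -1372 + 7/6 = -8225/6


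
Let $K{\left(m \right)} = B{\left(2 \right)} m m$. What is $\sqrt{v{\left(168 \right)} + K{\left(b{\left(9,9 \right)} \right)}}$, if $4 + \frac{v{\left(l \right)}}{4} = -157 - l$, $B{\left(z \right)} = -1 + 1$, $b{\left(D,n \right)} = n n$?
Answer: $2 i \sqrt{329} \approx 36.277 i$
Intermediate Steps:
$b{\left(D,n \right)} = n^{2}$
$B{\left(z \right)} = 0$
$K{\left(m \right)} = 0$ ($K{\left(m \right)} = 0 m m = 0 m = 0$)
$v{\left(l \right)} = -644 - 4 l$ ($v{\left(l \right)} = -16 + 4 \left(-157 - l\right) = -16 - \left(628 + 4 l\right) = -644 - 4 l$)
$\sqrt{v{\left(168 \right)} + K{\left(b{\left(9,9 \right)} \right)}} = \sqrt{\left(-644 - 672\right) + 0} = \sqrt{-1316 + 0} = \sqrt{-1316} = 2 i \sqrt{329}$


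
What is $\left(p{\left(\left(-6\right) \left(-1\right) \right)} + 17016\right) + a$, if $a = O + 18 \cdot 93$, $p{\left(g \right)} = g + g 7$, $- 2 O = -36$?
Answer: $18756$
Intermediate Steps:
$O = 18$ ($O = \left(- \frac{1}{2}\right) \left(-36\right) = 18$)
$p{\left(g \right)} = 8 g$ ($p{\left(g \right)} = g + 7 g = 8 g$)
$a = 1692$ ($a = 18 + 18 \cdot 93 = 18 + 1674 = 1692$)
$\left(p{\left(\left(-6\right) \left(-1\right) \right)} + 17016\right) + a = \left(8 \left(\left(-6\right) \left(-1\right)\right) + 17016\right) + 1692 = \left(8 \cdot 6 + 17016\right) + 1692 = \left(48 + 17016\right) + 1692 = 17064 + 1692 = 18756$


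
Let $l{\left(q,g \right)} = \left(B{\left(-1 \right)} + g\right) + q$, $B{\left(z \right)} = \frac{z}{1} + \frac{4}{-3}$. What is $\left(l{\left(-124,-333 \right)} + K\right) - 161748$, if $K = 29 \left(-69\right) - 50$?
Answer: $- \frac{492775}{3} \approx -1.6426 \cdot 10^{5}$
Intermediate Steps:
$B{\left(z \right)} = - \frac{4}{3} + z$ ($B{\left(z \right)} = z 1 + 4 \left(- \frac{1}{3}\right) = z - \frac{4}{3} = - \frac{4}{3} + z$)
$K = -2051$ ($K = -2001 - 50 = -2051$)
$l{\left(q,g \right)} = - \frac{7}{3} + g + q$ ($l{\left(q,g \right)} = \left(\left(- \frac{4}{3} - 1\right) + g\right) + q = \left(- \frac{7}{3} + g\right) + q = - \frac{7}{3} + g + q$)
$\left(l{\left(-124,-333 \right)} + K\right) - 161748 = \left(\left(- \frac{7}{3} - 333 - 124\right) - 2051\right) - 161748 = \left(- \frac{1378}{3} - 2051\right) - 161748 = - \frac{7531}{3} - 161748 = - \frac{492775}{3}$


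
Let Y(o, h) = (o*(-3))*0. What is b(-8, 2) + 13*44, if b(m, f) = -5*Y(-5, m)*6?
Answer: 572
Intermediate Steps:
Y(o, h) = 0 (Y(o, h) = -3*o*0 = 0)
b(m, f) = 0 (b(m, f) = -5*0*6 = 0*6 = 0)
b(-8, 2) + 13*44 = 0 + 13*44 = 0 + 572 = 572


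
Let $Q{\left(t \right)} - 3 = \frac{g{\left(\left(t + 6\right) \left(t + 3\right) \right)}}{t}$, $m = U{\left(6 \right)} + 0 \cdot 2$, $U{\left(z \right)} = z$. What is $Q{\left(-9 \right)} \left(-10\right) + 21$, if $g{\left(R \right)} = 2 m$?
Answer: $\frac{13}{3} \approx 4.3333$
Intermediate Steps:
$m = 6$ ($m = 6 + 0 \cdot 2 = 6 + 0 = 6$)
$g{\left(R \right)} = 12$ ($g{\left(R \right)} = 2 \cdot 6 = 12$)
$Q{\left(t \right)} = 3 + \frac{12}{t}$
$Q{\left(-9 \right)} \left(-10\right) + 21 = \left(3 + \frac{12}{-9}\right) \left(-10\right) + 21 = \left(3 + 12 \left(- \frac{1}{9}\right)\right) \left(-10\right) + 21 = \left(3 - \frac{4}{3}\right) \left(-10\right) + 21 = \frac{5}{3} \left(-10\right) + 21 = - \frac{50}{3} + 21 = \frac{13}{3}$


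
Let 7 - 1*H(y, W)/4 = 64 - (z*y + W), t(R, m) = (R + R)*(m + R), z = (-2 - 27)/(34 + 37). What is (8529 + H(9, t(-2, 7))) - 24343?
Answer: -1145706/71 ≈ -16137.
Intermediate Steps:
z = -29/71 ≈ -0.40845
t(R, m) = 2*R*(R + m) (t(R, m) = (2*R)*(R + m) = 2*R*(R + m))
H(y, W) = -228 + 4*W - 116*y/71 (H(y, W) = 28 - 4*(64 - (-29*y/71 + W)) = 28 - 4*(64 - (W - 29*y/71)) = 28 - 4*(64 + (-W + 29*y/71)) = 28 - 4*(64 - W + 29*y/71) = 28 + (-256 + 4*W - 116*y/71) = -228 + 4*W - 116*y/71)
(8529 + H(9, t(-2, 7))) - 24343 = (8529 + (-228 + 4*(2*(-2)*(-2 + 7)) - 116/71*9)) - 24343 = (8529 + (-228 + 4*(2*(-2)*5) - 1044/71)) - 24343 = (8529 + (-228 + 4*(-20) - 1044/71)) - 24343 = (8529 + (-228 - 80 - 1044/71)) - 24343 = (8529 - 22912/71) - 24343 = 582647/71 - 24343 = -1145706/71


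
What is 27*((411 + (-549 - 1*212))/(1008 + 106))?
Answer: -4725/557 ≈ -8.4829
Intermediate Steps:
27*((411 + (-549 - 1*212))/(1008 + 106)) = 27*((411 + (-549 - 212))/1114) = 27*((411 - 761)*(1/1114)) = 27*(-350*1/1114) = 27*(-175/557) = -4725/557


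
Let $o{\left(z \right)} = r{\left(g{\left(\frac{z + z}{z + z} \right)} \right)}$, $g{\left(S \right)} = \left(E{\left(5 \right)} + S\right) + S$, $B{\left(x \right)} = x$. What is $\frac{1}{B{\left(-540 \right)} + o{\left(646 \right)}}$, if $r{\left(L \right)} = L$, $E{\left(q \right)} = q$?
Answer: $- \frac{1}{533} \approx -0.0018762$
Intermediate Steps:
$g{\left(S \right)} = 5 + 2 S$ ($g{\left(S \right)} = \left(5 + S\right) + S = 5 + 2 S$)
$o{\left(z \right)} = 7$ ($o{\left(z \right)} = 5 + 2 \frac{z + z}{z + z} = 5 + 2 \frac{2 z}{2 z} = 5 + 2 \cdot 2 z \frac{1}{2 z} = 5 + 2 \cdot 1 = 5 + 2 = 7$)
$\frac{1}{B{\left(-540 \right)} + o{\left(646 \right)}} = \frac{1}{-540 + 7} = \frac{1}{-533} = - \frac{1}{533}$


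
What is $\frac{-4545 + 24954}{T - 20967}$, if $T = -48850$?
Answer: $- \frac{20409}{69817} \approx -0.29232$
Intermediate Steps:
$\frac{-4545 + 24954}{T - 20967} = \frac{-4545 + 24954}{-48850 - 20967} = \frac{20409}{-69817} = 20409 \left(- \frac{1}{69817}\right) = - \frac{20409}{69817}$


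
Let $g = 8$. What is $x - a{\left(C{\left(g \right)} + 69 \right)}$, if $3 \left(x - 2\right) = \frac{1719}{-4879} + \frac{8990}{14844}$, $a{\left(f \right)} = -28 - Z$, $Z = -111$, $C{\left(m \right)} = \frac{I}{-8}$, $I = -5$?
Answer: $- \frac{8790328247}{108635814} \approx -80.916$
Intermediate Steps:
$C{\left(m \right)} = \frac{5}{8}$ ($C{\left(m \right)} = - \frac{5}{-8} = \left(-5\right) \left(- \frac{1}{8}\right) = \frac{5}{8}$)
$a{\left(f \right)} = 83$ ($a{\left(f \right)} = -28 - -111 = -28 + 111 = 83$)
$x = \frac{226444315}{108635814}$ ($x = 2 + \frac{\frac{1719}{-4879} + \frac{8990}{14844}}{3} = 2 + \frac{1719 \left(- \frac{1}{4879}\right) + 8990 \cdot \frac{1}{14844}}{3} = 2 + \frac{- \frac{1719}{4879} + \frac{4495}{7422}}{3} = 2 + \frac{1}{3} \cdot \frac{9172687}{36211938} = 2 + \frac{9172687}{108635814} = \frac{226444315}{108635814} \approx 2.0844$)
$x - a{\left(C{\left(g \right)} + 69 \right)} = \frac{226444315}{108635814} - 83 = - \frac{8790328247}{108635814}$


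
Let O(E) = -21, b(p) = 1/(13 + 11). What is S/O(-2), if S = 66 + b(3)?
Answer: -1585/504 ≈ -3.1448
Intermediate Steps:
b(p) = 1/24
S = 1585/24 (S = 66 + 1/24 = 1585/24 ≈ 66.042)
S/O(-2) = (1585/24)/(-21) = (1585/24)*(-1/21) = -1585/504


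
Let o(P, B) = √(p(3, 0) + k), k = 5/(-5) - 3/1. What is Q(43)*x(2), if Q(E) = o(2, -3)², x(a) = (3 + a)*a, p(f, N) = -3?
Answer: -70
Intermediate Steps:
k = -4 (k = 5*(-⅕) - 3*1 = -1 - 3 = -4)
o(P, B) = I*√7 (o(P, B) = √(-3 - 4) = √(-7) = I*√7)
x(a) = a*(3 + a)
Q(E) = -7 (Q(E) = (I*√7)² = -7)
Q(43)*x(2) = -14*(3 + 2) = -14*5 = -7*10 = -70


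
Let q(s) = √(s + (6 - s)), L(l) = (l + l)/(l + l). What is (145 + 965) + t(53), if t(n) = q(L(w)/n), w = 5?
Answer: 1110 + √6 ≈ 1112.4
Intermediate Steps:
L(l) = 1 (L(l) = (2*l)/((2*l)) = (2*l)*(1/(2*l)) = 1)
q(s) = √6
t(n) = √6
(145 + 965) + t(53) = (145 + 965) + √6 = 1110 + √6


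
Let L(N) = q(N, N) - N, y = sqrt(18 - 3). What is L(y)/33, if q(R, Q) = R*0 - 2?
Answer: -2/33 - sqrt(15)/33 ≈ -0.17797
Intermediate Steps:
q(R, Q) = -2 (q(R, Q) = 0 - 2 = -2)
y = sqrt(15) ≈ 3.8730
L(N) = -2 - N
L(y)/33 = (-2 - sqrt(15))/33 = -2/33 - sqrt(15)/33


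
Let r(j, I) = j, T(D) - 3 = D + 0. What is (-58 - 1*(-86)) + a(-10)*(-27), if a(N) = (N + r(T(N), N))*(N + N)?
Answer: -9152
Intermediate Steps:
T(D) = 3 + D (T(D) = 3 + (D + 0) = 3 + D)
a(N) = 2*N*(3 + 2*N) (a(N) = (N + (3 + N))*(N + N) = (3 + 2*N)*(2*N) = 2*N*(3 + 2*N))
(-58 - 1*(-86)) + a(-10)*(-27) = (-58 - 1*(-86)) + (2*(-10)*(3 + 2*(-10)))*(-27) = (-58 + 86) + (2*(-10)*(3 - 20))*(-27) = 28 + (2*(-10)*(-17))*(-27) = 28 + 340*(-27) = 28 - 9180 = -9152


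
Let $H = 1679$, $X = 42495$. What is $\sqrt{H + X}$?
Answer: $\sqrt{44174} \approx 210.18$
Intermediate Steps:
$\sqrt{H + X} = \sqrt{1679 + 42495} = \sqrt{44174}$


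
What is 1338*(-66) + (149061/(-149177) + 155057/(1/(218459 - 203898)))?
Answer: 336796415842352/149177 ≈ 2.2577e+9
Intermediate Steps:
1338*(-66) + (149061/(-149177) + 155057/(1/(218459 - 203898))) = -88308 + (149061*(-1/149177) + 155057/(1/14561)) = -88308 + (-149061/149177 + 155057/(1/14561)) = -88308 + (-149061/149177 + 155057*14561) = -88308 + (-149061/149177 + 2257784977) = -88308 + 336809589364868/149177 = 336796415842352/149177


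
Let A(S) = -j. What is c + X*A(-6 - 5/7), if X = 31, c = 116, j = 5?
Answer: -39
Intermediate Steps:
A(S) = -5 (A(S) = -1*5 = -5)
c + X*A(-6 - 5/7) = 116 + 31*(-5) = 116 - 155 = -39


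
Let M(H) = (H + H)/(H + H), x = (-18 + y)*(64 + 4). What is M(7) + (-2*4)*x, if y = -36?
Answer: 29377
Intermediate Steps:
x = -3672 (x = (-18 - 36)*(64 + 4) = -54*68 = -3672)
M(H) = 1 (M(H) = (2*H)/((2*H)) = (2*H)*(1/(2*H)) = 1)
M(7) + (-2*4)*x = 1 - 2*4*(-3672) = 1 - 8*(-3672) = 1 + 29376 = 29377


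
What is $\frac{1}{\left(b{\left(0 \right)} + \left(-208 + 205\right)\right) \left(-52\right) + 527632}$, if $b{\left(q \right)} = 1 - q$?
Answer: $\frac{1}{527736} \approx 1.8949 \cdot 10^{-6}$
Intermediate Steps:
$\frac{1}{\left(b{\left(0 \right)} + \left(-208 + 205\right)\right) \left(-52\right) + 527632} = \frac{1}{\left(\left(1 - 0\right) + \left(-208 + 205\right)\right) \left(-52\right) + 527632} = \frac{1}{\left(\left(1 + 0\right) - 3\right) \left(-52\right) + 527632} = \frac{1}{\left(1 - 3\right) \left(-52\right) + 527632} = \frac{1}{\left(-2\right) \left(-52\right) + 527632} = \frac{1}{104 + 527632} = \frac{1}{527736}$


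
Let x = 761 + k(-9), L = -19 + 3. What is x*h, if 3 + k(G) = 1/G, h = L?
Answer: -109136/9 ≈ -12126.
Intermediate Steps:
L = -16
h = -16
k(G) = -3 + 1/G
x = 6821/9 (x = 761 + (-3 + 1/(-9)) = 761 + (-3 - ⅑) = 761 - 28/9 = 6821/9 ≈ 757.89)
x*h = (6821/9)*(-16) = -109136/9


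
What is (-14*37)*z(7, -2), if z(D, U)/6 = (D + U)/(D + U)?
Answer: -3108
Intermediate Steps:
z(D, U) = 6 (z(D, U) = 6*((D + U)/(D + U)) = 6*1 = 6)
(-14*37)*z(7, -2) = -14*37*6 = -518*6 = -3108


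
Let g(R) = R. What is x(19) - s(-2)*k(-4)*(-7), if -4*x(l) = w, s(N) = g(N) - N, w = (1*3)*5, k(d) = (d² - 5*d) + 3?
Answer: -15/4 ≈ -3.7500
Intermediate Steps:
k(d) = 3 + d² - 5*d
w = 15 (w = 3*5 = 15)
s(N) = 0 (s(N) = N - N = 0)
x(l) = -15/4 (x(l) = -¼*15 = -15/4)
x(19) - s(-2)*k(-4)*(-7) = -15/4 - 0*(3 + (-4)² - 5*(-4))*(-7) = -15/4 - 0*(3 + 16 + 20)*(-7) = -15/4 - 0*39*(-7) = -15/4 - 0*(-7) = -15/4 - 1*0 = -15/4 + 0 = -15/4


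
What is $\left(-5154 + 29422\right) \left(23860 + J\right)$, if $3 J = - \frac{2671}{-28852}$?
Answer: $\frac{12529743317677}{21639} \approx 5.7904 \cdot 10^{8}$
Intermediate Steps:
$J = \frac{2671}{86556}$ ($J = \frac{\left(-2671\right) \frac{1}{-28852}}{3} = \frac{\left(-2671\right) \left(- \frac{1}{28852}\right)}{3} = \frac{1}{3} \cdot \frac{2671}{28852} = \frac{2671}{86556} \approx 0.030859$)
$\left(-5154 + 29422\right) \left(23860 + J\right) = \left(-5154 + 29422\right) \left(23860 + \frac{2671}{86556}\right) = 24268 \cdot \frac{2065228831}{86556} = \frac{12529743317677}{21639}$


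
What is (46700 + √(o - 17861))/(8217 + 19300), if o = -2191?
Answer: 46700/27517 + 6*I*√557/27517 ≈ 1.6971 + 0.0051461*I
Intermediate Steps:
(46700 + √(o - 17861))/(8217 + 19300) = (46700 + √(-2191 - 17861))/(8217 + 19300) = (46700 + √(-20052))/27517 = (46700 + 6*I*√557)*(1/27517) = 46700/27517 + 6*I*√557/27517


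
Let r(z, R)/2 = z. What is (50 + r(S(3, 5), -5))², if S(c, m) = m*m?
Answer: 10000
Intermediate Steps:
S(c, m) = m²
r(z, R) = 2*z
(50 + r(S(3, 5), -5))² = (50 + 2*5²)² = (50 + 2*25)² = (50 + 50)² = 100² = 10000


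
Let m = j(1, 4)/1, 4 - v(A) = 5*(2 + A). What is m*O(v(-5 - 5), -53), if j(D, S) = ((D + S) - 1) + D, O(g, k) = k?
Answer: -265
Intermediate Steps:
v(A) = -6 - 5*A (v(A) = 4 - 5*(2 + A) = 4 - (10 + 5*A) = 4 + (-10 - 5*A) = -6 - 5*A)
j(D, S) = -1 + S + 2*D (j(D, S) = (-1 + D + S) + D = -1 + S + 2*D)
m = 5 (m = (-1 + 4 + 2*1)/1 = (-1 + 4 + 2)*1 = 5*1 = 5)
m*O(v(-5 - 5), -53) = 5*(-53) = -265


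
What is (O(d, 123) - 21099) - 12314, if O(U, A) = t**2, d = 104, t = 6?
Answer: -33377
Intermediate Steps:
O(U, A) = 36 (O(U, A) = 6**2 = 36)
(O(d, 123) - 21099) - 12314 = (36 - 21099) - 12314 = -21063 - 12314 = -33377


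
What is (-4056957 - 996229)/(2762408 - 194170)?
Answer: -2526593/1284119 ≈ -1.9676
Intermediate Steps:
(-4056957 - 996229)/(2762408 - 194170) = -5053186/2568238 = -5053186*1/2568238 = -2526593/1284119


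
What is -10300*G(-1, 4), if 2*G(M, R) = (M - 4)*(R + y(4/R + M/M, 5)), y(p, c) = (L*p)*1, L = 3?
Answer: 257500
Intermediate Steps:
y(p, c) = 3*p (y(p, c) = (3*p)*1 = 3*p)
G(M, R) = (-4 + M)*(3 + R + 12/R)/2 (G(M, R) = ((M - 4)*(R + 3*(4/R + M/M)))/2 = ((-4 + M)*(R + 3*(4/R + 1)))/2 = ((-4 + M)*(R + 3*(1 + 4/R)))/2 = ((-4 + M)*(R + (3 + 12/R)))/2 = ((-4 + M)*(3 + R + 12/R))/2 = (-4 + M)*(3 + R + 12/R)/2)
-10300*G(-1, 4) = -5150*(-48 - 12*4 + 4**2*(-4 - 1) + 3*(-1)*(4 + 4))/4 = -5150*(-48 - 48 + 16*(-5) + 3*(-1)*8)/4 = -5150*(-48 - 48 - 80 - 24)/4 = -5150*(-200)/4 = -10300*(-25) = 257500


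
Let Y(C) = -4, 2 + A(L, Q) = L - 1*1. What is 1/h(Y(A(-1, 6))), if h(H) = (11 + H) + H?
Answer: 1/3 ≈ 0.33333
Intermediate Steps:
A(L, Q) = -3 + L (A(L, Q) = -2 + (L - 1*1) = -2 + (L - 1) = -2 + (-1 + L) = -3 + L)
h(H) = 11 + 2*H
1/h(Y(A(-1, 6))) = 1/(11 + 2*(-4)) = 1/(11 - 8) = 1/3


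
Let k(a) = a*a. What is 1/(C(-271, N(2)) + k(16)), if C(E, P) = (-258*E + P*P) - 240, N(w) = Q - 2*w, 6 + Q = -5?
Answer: 1/70159 ≈ 1.4253e-5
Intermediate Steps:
Q = -11 (Q = -6 - 5 = -11)
k(a) = a**2
N(w) = -11 - 2*w
C(E, P) = -240 + P**2 - 258*E (C(E, P) = (-258*E + P**2) - 240 = (P**2 - 258*E) - 240 = -240 + P**2 - 258*E)
1/(C(-271, N(2)) + k(16)) = 1/((-240 + (-11 - 2*2)**2 - 258*(-271)) + 16**2) = 1/((-240 + (-11 - 4)**2 + 69918) + 256) = 1/((-240 + (-15)**2 + 69918) + 256) = 1/((-240 + 225 + 69918) + 256) = 1/(69903 + 256) = 1/70159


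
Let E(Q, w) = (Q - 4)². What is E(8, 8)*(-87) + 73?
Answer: -1319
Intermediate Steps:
E(Q, w) = (-4 + Q)²
E(8, 8)*(-87) + 73 = (-4 + 8)²*(-87) + 73 = 4²*(-87) + 73 = 16*(-87) + 73 = -1392 + 73 = -1319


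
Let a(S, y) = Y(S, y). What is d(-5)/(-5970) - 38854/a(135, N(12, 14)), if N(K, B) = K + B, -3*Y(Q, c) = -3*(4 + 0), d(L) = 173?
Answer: -28994884/2985 ≈ -9713.5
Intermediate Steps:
Y(Q, c) = 4 (Y(Q, c) = -(-1)*(4 + 0) = -(-1)*4 = -1/3*(-12) = 4)
N(K, B) = B + K
a(S, y) = 4
d(-5)/(-5970) - 38854/a(135, N(12, 14)) = 173/(-5970) - 38854/4 = 173*(-1/5970) - 38854*1/4 = -173/5970 - 19427/2 = -28994884/2985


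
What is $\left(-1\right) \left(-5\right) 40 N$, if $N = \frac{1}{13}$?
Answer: $\frac{200}{13} \approx 15.385$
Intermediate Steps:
$N = \frac{1}{13} \approx 0.076923$
$\left(-1\right) \left(-5\right) 40 N = \left(-1\right) \left(-5\right) 40 \cdot \frac{1}{13} = 5 \cdot 40 \cdot \frac{1}{13} = 200 \cdot \frac{1}{13} = \frac{200}{13}$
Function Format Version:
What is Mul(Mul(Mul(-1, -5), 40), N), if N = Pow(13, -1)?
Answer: Rational(200, 13) ≈ 15.385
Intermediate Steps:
N = Rational(1, 13) ≈ 0.076923
Mul(Mul(Mul(-1, -5), 40), N) = Mul(Mul(Mul(-1, -5), 40), Rational(1, 13)) = Mul(Mul(5, 40), Rational(1, 13)) = Mul(200, Rational(1, 13)) = Rational(200, 13)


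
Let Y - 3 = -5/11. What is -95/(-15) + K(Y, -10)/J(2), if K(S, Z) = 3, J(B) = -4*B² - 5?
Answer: 130/21 ≈ 6.1905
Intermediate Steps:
Y = 28/11 (Y = 3 - 5/11 = 28/11 ≈ 2.5455)
J(B) = -5 - 4*B²
-95/(-15) + K(Y, -10)/J(2) = -95/(-15) + 3/(-5 - 4*2²) = -95*(-1/15) + 3/(-5 - 4*4) = 19/3 + 3/(-5 - 16) = 19/3 + 3/(-21) = 19/3 + 3*(-1/21) = 19/3 - ⅐ = 130/21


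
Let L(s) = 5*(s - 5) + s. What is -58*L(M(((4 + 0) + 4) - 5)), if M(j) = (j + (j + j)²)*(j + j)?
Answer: -79982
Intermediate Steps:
M(j) = 2*j*(j + 4*j²) (M(j) = (j + (2*j)²)*(2*j) = (j + 4*j²)*(2*j) = 2*j*(j + 4*j²))
L(s) = -25 + 6*s (L(s) = 5*(-5 + s) + s = (-25 + 5*s) + s = -25 + 6*s)
-58*L(M(((4 + 0) + 4) - 5)) = -58*(-25 + 6*((((4 + 0) + 4) - 5)²*(2 + 8*(((4 + 0) + 4) - 5)))) = -58*(-25 + 6*(((4 + 4) - 5)²*(2 + 8*((4 + 4) - 5)))) = -58*(-25 + 6*((8 - 5)²*(2 + 8*(8 - 5)))) = -58*(-25 + 6*(3²*(2 + 8*3))) = -58*(-25 + 6*(9*(2 + 24))) = -58*(-25 + 6*(9*26)) = -58*(-25 + 6*234) = -58*(-25 + 1404) = -58*1379 = -79982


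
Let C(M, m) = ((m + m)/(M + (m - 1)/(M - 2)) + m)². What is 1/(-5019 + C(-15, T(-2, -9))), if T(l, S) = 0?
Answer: -1/5019 ≈ -0.00019924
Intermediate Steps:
C(M, m) = (m + 2*m/(M + (-1 + m)/(-2 + M)))² (C(M, m) = ((2*m)/(M + (-1 + m)/(-2 + M)) + m)² = (2*m/(M + (-1 + m)/(-2 + M)) + m)² = (m + 2*m/(M + (-1 + m)/(-2 + M)))²)
1/(-5019 + C(-15, T(-2, -9))) = 1/(-5019 + 0²*(-5 + 0 + (-15)²)²/(-1 + 0 + (-15)² - 2*(-15))²) = 1/(-5019 + 0*(-5 + 0 + 225)²/(-1 + 0 + 225 + 30)²) = 1/(-5019 + 0*220²/254²) = 1/(-5019 + 0*48400*(1/64516)) = 1/(-5019 + 0) = 1/(-5019) = -1/5019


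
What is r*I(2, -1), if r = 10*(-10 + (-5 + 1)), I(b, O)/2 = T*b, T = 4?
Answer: -2240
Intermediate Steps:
I(b, O) = 8*b (I(b, O) = 2*(4*b) = 8*b)
r = -140 (r = 10*(-10 - 4) = 10*(-14) = -140)
r*I(2, -1) = -1120*2 = -140*16 = -2240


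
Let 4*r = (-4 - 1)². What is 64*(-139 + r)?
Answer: -8496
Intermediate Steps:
r = 25/4 (r = (-4 - 1)²/4 = (¼)*(-5)² = (¼)*25 = 25/4 ≈ 6.2500)
64*(-139 + r) = 64*(-139 + 25/4) = 64*(-531/4) = -8496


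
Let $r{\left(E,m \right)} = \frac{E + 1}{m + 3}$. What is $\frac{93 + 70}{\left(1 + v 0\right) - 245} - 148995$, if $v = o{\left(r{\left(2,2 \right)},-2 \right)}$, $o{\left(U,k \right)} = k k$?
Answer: $- \frac{36354943}{244} \approx -1.49 \cdot 10^{5}$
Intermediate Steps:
$r{\left(E,m \right)} = \frac{1 + E}{3 + m}$
$o{\left(U,k \right)} = k^{2}$
$v = 4$ ($v = \left(-2\right)^{2} = 4$)
$\frac{93 + 70}{\left(1 + v 0\right) - 245} - 148995 = \frac{93 + 70}{\left(1 + 4 \cdot 0\right) - 245} - 148995 = \frac{163}{\left(1 + 0\right) - 245} - 148995 = \frac{163}{1 - 245} - 148995 = \frac{163}{-244} - 148995 = 163 \left(- \frac{1}{244}\right) - 148995 = - \frac{163}{244} - 148995 = - \frac{36354943}{244}$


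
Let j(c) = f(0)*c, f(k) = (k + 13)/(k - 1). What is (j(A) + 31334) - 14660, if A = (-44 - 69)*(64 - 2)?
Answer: 107752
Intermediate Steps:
A = -7006 (A = -113*62 = -7006)
f(k) = (13 + k)/(-1 + k)
j(c) = -13*c (j(c) = ((13 + 0)/(-1 + 0))*c = (13/(-1))*c = (-1*13)*c = -13*c)
(j(A) + 31334) - 14660 = (-13*(-7006) + 31334) - 14660 = (91078 + 31334) - 14660 = 122412 - 14660 = 107752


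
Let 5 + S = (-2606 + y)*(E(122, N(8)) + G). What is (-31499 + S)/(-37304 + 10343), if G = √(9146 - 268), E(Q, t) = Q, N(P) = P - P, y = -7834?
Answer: 1305184/26961 + 3480*√8878/8987 ≈ 84.896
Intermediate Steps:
N(P) = 0
G = √8878 ≈ 94.223
S = -1273685 - 10440*√8878 (S = -5 + (-2606 - 7834)*(122 + √8878) = -5 - 10440*(122 + √8878) = -5 + (-1273680 - 10440*√8878) = -1273685 - 10440*√8878 ≈ -2.2574e+6)
(-31499 + S)/(-37304 + 10343) = (-31499 + (-1273685 - 10440*√8878))/(-37304 + 10343) = (-1305184 - 10440*√8878)/(-26961) = (-1305184 - 10440*√8878)*(-1/26961) = 1305184/26961 + 3480*√8878/8987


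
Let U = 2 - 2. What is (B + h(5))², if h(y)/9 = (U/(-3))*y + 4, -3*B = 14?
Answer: 8836/9 ≈ 981.78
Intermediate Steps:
B = -14/3 (B = -⅓*14 = -14/3 ≈ -4.6667)
U = 0
h(y) = 36 (h(y) = 9*((0/(-3))*y + 4) = 9*((0*(-⅓))*y + 4) = 9*(0*y + 4) = 9*(0 + 4) = 9*4 = 36)
(B + h(5))² = (-14/3 + 36)² = (94/3)² = 8836/9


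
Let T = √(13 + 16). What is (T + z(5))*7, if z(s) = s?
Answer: 35 + 7*√29 ≈ 72.696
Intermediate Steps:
T = √29 ≈ 5.3852
(T + z(5))*7 = (√29 + 5)*7 = (5 + √29)*7 = 35 + 7*√29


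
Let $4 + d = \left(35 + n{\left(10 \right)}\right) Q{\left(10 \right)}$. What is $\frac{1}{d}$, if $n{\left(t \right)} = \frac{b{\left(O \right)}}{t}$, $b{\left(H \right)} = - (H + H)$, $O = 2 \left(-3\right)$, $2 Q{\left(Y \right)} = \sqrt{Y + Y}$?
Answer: $\frac{20}{32681} + \frac{181 \sqrt{5}}{32681} \approx 0.012996$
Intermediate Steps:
$Q{\left(Y \right)} = \frac{\sqrt{2} \sqrt{Y}}{2}$ ($Q{\left(Y \right)} = \frac{\sqrt{Y + Y}}{2} = \frac{\sqrt{2 Y}}{2} = \frac{\sqrt{2} \sqrt{Y}}{2}$)
$O = -6$
$b{\left(H \right)} = - 2 H$
$n{\left(t \right)} = \frac{12}{t}$ ($n{\left(t \right)} = \frac{\left(-2\right) \left(-6\right)}{t} = \frac{12}{t}$)
$d = -4 + \frac{181 \sqrt{5}}{5}$ ($d = -4 + \left(35 + \frac{12}{10}\right) \frac{\sqrt{2} \sqrt{10}}{2} = -4 + \left(35 + 12 \cdot \frac{1}{10}\right) \sqrt{5} = -4 + \left(35 + \frac{6}{5}\right) \sqrt{5} = -4 + \frac{181 \sqrt{5}}{5} \approx 76.946$)
$\frac{1}{d} = \frac{1}{-4 + \frac{181 \sqrt{5}}{5}}$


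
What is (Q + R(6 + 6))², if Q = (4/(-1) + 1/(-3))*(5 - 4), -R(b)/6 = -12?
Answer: 41209/9 ≈ 4578.8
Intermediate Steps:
R(b) = 72 (R(b) = -6*(-12) = 72)
Q = -13/3 (Q = (4*(-1) + 1*(-⅓))*1 = (-4 - ⅓)*1 = -13/3*1 = -13/3 ≈ -4.3333)
(Q + R(6 + 6))² = (-13/3 + 72)² = (203/3)² = 41209/9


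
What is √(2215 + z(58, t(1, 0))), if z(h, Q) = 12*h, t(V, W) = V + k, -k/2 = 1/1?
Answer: √2911 ≈ 53.954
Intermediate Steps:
k = -2 (k = -2/1 = -2*1 = -2)
t(V, W) = -2 + V (t(V, W) = V - 2 = -2 + V)
√(2215 + z(58, t(1, 0))) = √(2215 + 12*58) = √(2215 + 696) = √2911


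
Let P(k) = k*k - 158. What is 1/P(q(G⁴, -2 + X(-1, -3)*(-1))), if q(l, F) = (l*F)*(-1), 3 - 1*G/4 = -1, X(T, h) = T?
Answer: 1/4294967138 ≈ 2.3283e-10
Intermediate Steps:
G = 16 (G = 12 - 4*(-1) = 12 + 4 = 16)
q(l, F) = -F*l (q(l, F) = (F*l)*(-1) = -F*l)
P(k) = -158 + k² (P(k) = k² - 158 = -158 + k²)
1/P(q(G⁴, -2 + X(-1, -3)*(-1))) = 1/(-158 + (-1*(-2 - 1*(-1))*16⁴)²) = 1/(-158 + (-1*(-2 + 1)*65536)²) = 1/(-158 + (-1*(-1)*65536)²) = 1/(-158 + 65536²) = 1/(-158 + 4294967296) = 1/4294967138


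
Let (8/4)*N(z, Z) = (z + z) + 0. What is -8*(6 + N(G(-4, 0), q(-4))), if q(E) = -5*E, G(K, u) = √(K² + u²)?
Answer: -80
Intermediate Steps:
N(z, Z) = z (N(z, Z) = ((z + z) + 0)/2 = (2*z + 0)/2 = (2*z)/2 = z)
-8*(6 + N(G(-4, 0), q(-4))) = -8*(6 + √((-4)² + 0²)) = -8*(6 + √(16 + 0)) = -8*(6 + √16) = -8*(6 + 4) = -8*10 = -80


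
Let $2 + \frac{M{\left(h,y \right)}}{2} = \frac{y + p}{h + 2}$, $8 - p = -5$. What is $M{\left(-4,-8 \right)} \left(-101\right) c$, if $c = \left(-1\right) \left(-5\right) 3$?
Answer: $13635$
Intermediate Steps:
$p = 13$ ($p = 8 - -5 = 8 + 5 = 13$)
$M{\left(h,y \right)} = -4 + \frac{2 \left(13 + y\right)}{2 + h}$ ($M{\left(h,y \right)} = -4 + 2 \frac{y + 13}{h + 2} = -4 + 2 \frac{13 + y}{2 + h} = -4 + \frac{2 \left(13 + y\right)}{2 + h}$)
$c = 15$ ($c = 5 \cdot 3 = 15$)
$M{\left(-4,-8 \right)} \left(-101\right) c = \frac{2 \left(9 - 8 - -8\right)}{2 - 4} \left(-101\right) 15 = \frac{2 \left(9 - 8 + 8\right)}{-2} \left(-101\right) 15 = 2 \left(- \frac{1}{2}\right) 9 \left(-101\right) 15 = \left(-9\right) \left(-101\right) 15 = 909 \cdot 15 = 13635$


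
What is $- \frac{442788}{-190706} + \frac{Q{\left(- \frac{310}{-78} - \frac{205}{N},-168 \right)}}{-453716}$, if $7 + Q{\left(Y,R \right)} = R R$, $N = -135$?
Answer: $\frac{97759424503}{43263181748} \approx 2.2596$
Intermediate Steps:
$Q{\left(Y,R \right)} = -7 + R^{2}$ ($Q{\left(Y,R \right)} = -7 + R R = -7 + R^{2}$)
$- \frac{442788}{-190706} + \frac{Q{\left(- \frac{310}{-78} - \frac{205}{N},-168 \right)}}{-453716} = - \frac{442788}{-190706} + \frac{-7 + \left(-168\right)^{2}}{-453716} = \left(-442788\right) \left(- \frac{1}{190706}\right) + \left(-7 + 28224\right) \left(- \frac{1}{453716}\right) = \frac{221394}{95353} + 28217 \left(- \frac{1}{453716}\right) = \frac{221394}{95353} - \frac{28217}{453716} = \frac{97759424503}{43263181748}$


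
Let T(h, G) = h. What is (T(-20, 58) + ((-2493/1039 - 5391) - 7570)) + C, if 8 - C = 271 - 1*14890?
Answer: 1707701/1039 ≈ 1643.6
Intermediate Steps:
C = 14627 (C = 8 - (271 - 1*14890) = 8 - (271 - 14890) = 8 - 1*(-14619) = 8 + 14619 = 14627)
(T(-20, 58) + ((-2493/1039 - 5391) - 7570)) + C = (-20 + ((-2493/1039 - 5391) - 7570)) + 14627 = (-20 + (-5603742/1039 - 7570)) + 14627 = (-20 - 13468972/1039) + 14627 = -13489752/1039 + 14627 = 1707701/1039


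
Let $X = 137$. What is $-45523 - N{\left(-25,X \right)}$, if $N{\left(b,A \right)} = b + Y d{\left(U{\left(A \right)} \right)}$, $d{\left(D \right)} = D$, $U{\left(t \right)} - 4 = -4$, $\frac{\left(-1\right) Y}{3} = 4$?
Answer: $-45498$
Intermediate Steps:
$Y = -12$ ($Y = \left(-3\right) 4 = -12$)
$U{\left(t \right)} = 0$ ($U{\left(t \right)} = 4 - 4 = 0$)
$N{\left(b,A \right)} = b$ ($N{\left(b,A \right)} = b - 0 = b + 0 = b$)
$-45523 - N{\left(-25,X \right)} = -45523 - -25 = -45523 + 25 = -45498$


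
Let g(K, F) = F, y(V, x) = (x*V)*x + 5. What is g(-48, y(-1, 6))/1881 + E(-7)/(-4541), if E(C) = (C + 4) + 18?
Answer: -8894/449559 ≈ -0.019784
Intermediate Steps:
E(C) = 22 + C (E(C) = (4 + C) + 18 = 22 + C)
y(V, x) = 5 + V*x² (y(V, x) = (V*x)*x + 5 = V*x² + 5 = 5 + V*x²)
g(-48, y(-1, 6))/1881 + E(-7)/(-4541) = (5 - 1*6²)/1881 + (22 - 7)/(-4541) = (5 - 1*36)*(1/1881) + 15*(-1/4541) = (5 - 36)*(1/1881) - 15/4541 = -31*1/1881 - 15/4541 = -31/1881 - 15/4541 = -8894/449559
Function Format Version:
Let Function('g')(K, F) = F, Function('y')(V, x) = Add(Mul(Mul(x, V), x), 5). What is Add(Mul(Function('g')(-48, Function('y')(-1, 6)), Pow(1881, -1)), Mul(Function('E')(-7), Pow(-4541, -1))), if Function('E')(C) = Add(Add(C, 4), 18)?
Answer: Rational(-8894, 449559) ≈ -0.019784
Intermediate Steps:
Function('E')(C) = Add(22, C) (Function('E')(C) = Add(Add(4, C), 18) = Add(22, C))
Function('y')(V, x) = Add(5, Mul(V, Pow(x, 2))) (Function('y')(V, x) = Add(Mul(Mul(V, x), x), 5) = Add(Mul(V, Pow(x, 2)), 5) = Add(5, Mul(V, Pow(x, 2))))
Add(Mul(Function('g')(-48, Function('y')(-1, 6)), Pow(1881, -1)), Mul(Function('E')(-7), Pow(-4541, -1))) = Add(Mul(Add(5, Mul(-1, Pow(6, 2))), Pow(1881, -1)), Mul(Add(22, -7), Pow(-4541, -1))) = Add(Mul(Add(5, Mul(-1, 36)), Rational(1, 1881)), Mul(15, Rational(-1, 4541))) = Add(Mul(Add(5, -36), Rational(1, 1881)), Rational(-15, 4541)) = Add(Mul(-31, Rational(1, 1881)), Rational(-15, 4541)) = Add(Rational(-31, 1881), Rational(-15, 4541)) = Rational(-8894, 449559)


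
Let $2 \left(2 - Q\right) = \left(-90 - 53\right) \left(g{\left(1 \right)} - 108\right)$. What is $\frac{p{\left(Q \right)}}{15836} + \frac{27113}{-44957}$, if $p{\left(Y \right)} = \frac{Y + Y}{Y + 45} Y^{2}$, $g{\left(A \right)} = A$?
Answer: $\frac{53636400434221703}{7217638109176} \approx 7431.3$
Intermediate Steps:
$Q = - \frac{15297}{2}$ ($Q = 2 - \frac{\left(-90 - 53\right) \left(1 - 108\right)}{2} = 2 - \frac{\left(-143\right) \left(-107\right)}{2} = 2 - \frac{15301}{2} = - \frac{15297}{2} \approx -7648.5$)
$p{\left(Y \right)} = \frac{2 Y^{3}}{45 + Y}$ ($p{\left(Y \right)} = \frac{2 Y}{45 + Y} Y^{2} = \frac{2 Y^{3}}{45 + Y}$)
$\frac{p{\left(Q \right)}}{15836} + \frac{27113}{-44957} = \frac{2 \left(- \frac{15297}{2}\right)^{3} \frac{1}{45 - \frac{15297}{2}}}{15836} + \frac{27113}{-44957} = 2 \left(- \frac{3579470603073}{8}\right) \frac{1}{- \frac{15207}{2}} \cdot \frac{1}{15836} + 27113 \left(- \frac{1}{44957}\right) = 2 \left(- \frac{3579470603073}{8}\right) \left(- \frac{2}{15207}\right) \frac{1}{15836} - \frac{27113}{44957} = \frac{1193156867691}{10138} \cdot \frac{1}{15836} - \frac{27113}{44957} = \frac{1193156867691}{160545368} - \frac{27113}{44957} = \frac{53636400434221703}{7217638109176}$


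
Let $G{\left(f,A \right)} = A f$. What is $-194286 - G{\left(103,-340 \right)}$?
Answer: $-159266$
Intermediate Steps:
$-194286 - G{\left(103,-340 \right)} = -194286 - \left(-340\right) 103 = -194286 - -35020 = -194286 + 35020 = -159266$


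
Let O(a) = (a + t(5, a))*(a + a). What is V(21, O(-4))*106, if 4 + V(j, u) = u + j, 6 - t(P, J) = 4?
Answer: 3498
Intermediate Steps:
t(P, J) = 2 (t(P, J) = 6 - 1*4 = 6 - 4 = 2)
O(a) = 2*a*(2 + a) (O(a) = (a + 2)*(a + a) = (2 + a)*(2*a) = 2*a*(2 + a))
V(j, u) = -4 + j + u (V(j, u) = -4 + (u + j) = -4 + (j + u) = -4 + j + u)
V(21, O(-4))*106 = (-4 + 21 + 2*(-4)*(2 - 4))*106 = (-4 + 21 + 2*(-4)*(-2))*106 = (-4 + 21 + 16)*106 = 33*106 = 3498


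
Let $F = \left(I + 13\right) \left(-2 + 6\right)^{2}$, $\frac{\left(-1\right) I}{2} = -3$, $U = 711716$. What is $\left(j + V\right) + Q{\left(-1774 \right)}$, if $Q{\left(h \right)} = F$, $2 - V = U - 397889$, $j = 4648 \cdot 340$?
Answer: $1266799$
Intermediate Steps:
$I = 6$ ($I = \left(-2\right) \left(-3\right) = 6$)
$j = 1580320$
$V = -313825$ ($V = 2 - \left(711716 - 397889\right) = 2 - 313827 = -313825$)
$F = 304$ ($F = \left(6 + 13\right) \left(-2 + 6\right)^{2} = 19 \cdot 4^{2} = 19 \cdot 16 = 304$)
$Q{\left(h \right)} = 304$
$\left(j + V\right) + Q{\left(-1774 \right)} = \left(1580320 - 313825\right) + 304 = 1266495 + 304 = 1266799$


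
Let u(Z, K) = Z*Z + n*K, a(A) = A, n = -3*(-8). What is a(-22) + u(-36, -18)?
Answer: 842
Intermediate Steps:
n = 24
u(Z, K) = Z² + 24*K (u(Z, K) = Z*Z + 24*K = Z² + 24*K)
a(-22) + u(-36, -18) = -22 + ((-36)² + 24*(-18)) = -22 + (1296 - 432) = -22 + 864 = 842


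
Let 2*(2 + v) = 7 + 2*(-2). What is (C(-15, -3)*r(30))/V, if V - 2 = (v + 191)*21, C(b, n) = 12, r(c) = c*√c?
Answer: 144*√30/1601 ≈ 0.49264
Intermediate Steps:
r(c) = c^(3/2)
v = -½ (v = -2 + (7 + 2*(-2))/2 = -2 + (7 - 4)/2 = -2 + (½)*3 = -2 + 3/2 = -½ ≈ -0.50000)
V = 8005/2 (V = 2 + (-½ + 191)*21 = 2 + (381/2)*21 = 2 + 8001/2 = 8005/2 ≈ 4002.5)
(C(-15, -3)*r(30))/V = (12*30^(3/2))/(8005/2) = (12*(30*√30))*(2/8005) = (360*√30)*(2/8005) = 144*√30/1601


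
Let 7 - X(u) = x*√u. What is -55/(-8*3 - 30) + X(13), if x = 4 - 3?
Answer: 433/54 - √13 ≈ 4.4130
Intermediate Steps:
x = 1
X(u) = 7 - √u
-55/(-8*3 - 30) + X(13) = -55/(-8*3 - 30) + (7 - √13) = -55/(-24 - 30) + (7 - √13) = -55/(-54) + (7 - √13) = -55*(-1/54) + (7 - √13) = 55/54 + (7 - √13) = 433/54 - √13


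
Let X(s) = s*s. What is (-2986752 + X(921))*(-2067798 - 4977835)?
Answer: 15067163672463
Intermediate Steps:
X(s) = s**2
(-2986752 + X(921))*(-2067798 - 4977835) = (-2986752 + 921**2)*(-2067798 - 4977835) = (-2986752 + 848241)*(-7045633) = -2138511*(-7045633) = 15067163672463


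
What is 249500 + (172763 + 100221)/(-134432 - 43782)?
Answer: 22232060008/89107 ≈ 2.4950e+5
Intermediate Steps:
249500 + (172763 + 100221)/(-134432 - 43782) = 249500 + 272984/(-178214) = 249500 + 272984*(-1/178214) = 249500 - 136492/89107 = 22232060008/89107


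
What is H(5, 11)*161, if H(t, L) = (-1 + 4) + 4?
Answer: 1127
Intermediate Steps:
H(t, L) = 7 (H(t, L) = 3 + 4 = 7)
H(5, 11)*161 = 7*161 = 1127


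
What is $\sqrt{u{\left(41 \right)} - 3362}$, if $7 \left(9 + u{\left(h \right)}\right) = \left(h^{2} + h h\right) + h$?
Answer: $\frac{i \sqrt{141358}}{7} \approx 53.711 i$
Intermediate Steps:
$u{\left(h \right)} = -9 + \frac{h}{7} + \frac{2 h^{2}}{7}$ ($u{\left(h \right)} = -9 + \frac{\left(h^{2} + h h\right) + h}{7} = -9 + \frac{\left(h^{2} + h^{2}\right) + h}{7} = -9 + \frac{2 h^{2} + h}{7} = -9 + \frac{h + 2 h^{2}}{7} = -9 + \left(\frac{h}{7} + \frac{2 h^{2}}{7}\right) = -9 + \frac{h}{7} + \frac{2 h^{2}}{7}$)
$\sqrt{u{\left(41 \right)} - 3362} = \sqrt{\left(-9 + \frac{1}{7} \cdot 41 + \frac{2 \cdot 41^{2}}{7}\right) - 3362} = \sqrt{\left(-9 + \frac{41}{7} + \frac{2}{7} \cdot 1681\right) - 3362} = \sqrt{\left(-9 + \frac{41}{7} + \frac{3362}{7}\right) - 3362} = \sqrt{\frac{3340}{7} - 3362} = \sqrt{- \frac{20194}{7}} = \frac{i \sqrt{141358}}{7}$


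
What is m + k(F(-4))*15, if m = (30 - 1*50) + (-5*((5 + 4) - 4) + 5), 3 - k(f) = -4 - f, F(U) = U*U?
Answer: 305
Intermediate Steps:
F(U) = U²
k(f) = 7 + f (k(f) = 3 - (-4 - f) = 3 + (4 + f) = 7 + f)
m = -40 (m = (30 - 50) + (-5*(9 - 4) + 5) = -20 + (-5*5 + 5) = -20 + (-25 + 5) = -20 - 20 = -40)
m + k(F(-4))*15 = -40 + (7 + (-4)²)*15 = -40 + (7 + 16)*15 = -40 + 23*15 = -40 + 345 = 305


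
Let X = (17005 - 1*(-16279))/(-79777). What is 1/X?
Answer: -79777/33284 ≈ -2.3969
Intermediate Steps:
X = -33284/79777 (X = (17005 + 16279)*(-1/79777) = 33284*(-1/79777) = -33284/79777 ≈ -0.41721)
1/X = 1/(-33284/79777) = -79777/33284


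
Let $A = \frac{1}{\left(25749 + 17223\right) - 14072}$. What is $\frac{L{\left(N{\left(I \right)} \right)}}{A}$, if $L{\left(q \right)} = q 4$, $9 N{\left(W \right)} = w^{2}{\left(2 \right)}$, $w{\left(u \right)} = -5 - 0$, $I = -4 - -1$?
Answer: $\frac{2890000}{9} \approx 3.2111 \cdot 10^{5}$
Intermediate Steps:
$I = -3$ ($I = -4 + 1 = -3$)
$w{\left(u \right)} = -5$ ($w{\left(u \right)} = -5 + 0 = -5$)
$N{\left(W \right)} = \frac{25}{9}$ ($N{\left(W \right)} = \frac{\left(-5\right)^{2}}{9} = \frac{1}{9} \cdot 25 = \frac{25}{9}$)
$L{\left(q \right)} = 4 q$
$A = \frac{1}{28900}$ ($A = \frac{1}{42972 - 14072} = \frac{1}{28900} \approx 3.4602 \cdot 10^{-5}$)
$\frac{L{\left(N{\left(I \right)} \right)}}{A} = 4 \cdot \frac{25}{9} \frac{1}{\frac{1}{28900}} = \frac{100}{9} \cdot 28900 = \frac{2890000}{9}$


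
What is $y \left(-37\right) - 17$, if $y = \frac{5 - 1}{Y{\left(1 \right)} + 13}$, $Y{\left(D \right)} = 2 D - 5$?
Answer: $- \frac{159}{5} \approx -31.8$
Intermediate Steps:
$Y{\left(D \right)} = -5 + 2 D$
$y = \frac{2}{5}$ ($y = \frac{5 - 1}{\left(-5 + 2 \cdot 1\right) + 13} = \frac{4}{\left(-5 + 2\right) + 13} = \frac{4}{-3 + 13} = \frac{4}{10} = 4 \cdot \frac{1}{10} = \frac{2}{5} \approx 0.4$)
$y \left(-37\right) - 17 = \frac{2}{5} \left(-37\right) - 17 = - \frac{74}{5} - 17 = - \frac{159}{5}$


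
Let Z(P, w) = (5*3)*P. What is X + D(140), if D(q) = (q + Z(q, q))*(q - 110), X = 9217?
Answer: 76417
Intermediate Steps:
Z(P, w) = 15*P
D(q) = 16*q*(-110 + q) (D(q) = (q + 15*q)*(q - 110) = (16*q)*(-110 + q) = 16*q*(-110 + q))
X + D(140) = 9217 + 16*140*(-110 + 140) = 9217 + 16*140*30 = 9217 + 67200 = 76417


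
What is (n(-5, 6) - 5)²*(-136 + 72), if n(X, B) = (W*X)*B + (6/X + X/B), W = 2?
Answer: -64705936/225 ≈ -2.8758e+5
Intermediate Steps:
n(X, B) = 6/X + X/B + 2*B*X (n(X, B) = (2*X)*B + (6/X + X/B) = 2*B*X + (6/X + X/B) = 6/X + X/B + 2*B*X)
(n(-5, 6) - 5)²*(-136 + 72) = ((6/(-5) - 5/6 + 2*6*(-5)) - 5)²*(-136 + 72) = ((6*(-⅕) - 5*⅙ - 60) - 5)²*(-64) = ((-6/5 - ⅚ - 60) - 5)²*(-64) = (-1861/30 - 5)²*(-64) = (-2011/30)²*(-64) = (4044121/900)*(-64) = -64705936/225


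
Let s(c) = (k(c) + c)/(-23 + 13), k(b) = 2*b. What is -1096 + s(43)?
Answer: -11089/10 ≈ -1108.9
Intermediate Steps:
s(c) = -3*c/10 (s(c) = (2*c + c)/(-23 + 13) = (3*c)/(-10) = (3*c)*(-⅒) = -3*c/10)
-1096 + s(43) = -1096 - 3/10*43 = -1096 - 129/10 = -11089/10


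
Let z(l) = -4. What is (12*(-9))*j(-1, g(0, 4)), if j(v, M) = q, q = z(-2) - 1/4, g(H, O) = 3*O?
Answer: 459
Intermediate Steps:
q = -17/4 (q = -4 - 1/4 = -4 - 1*¼ = -4 - ¼ = -17/4 ≈ -4.2500)
j(v, M) = -17/4
(12*(-9))*j(-1, g(0, 4)) = (12*(-9))*(-17/4) = -108*(-17/4) = 459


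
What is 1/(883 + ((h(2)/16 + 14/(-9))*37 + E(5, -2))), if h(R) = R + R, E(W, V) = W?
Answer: 36/30229 ≈ 0.0011909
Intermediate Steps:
h(R) = 2*R
1/(883 + ((h(2)/16 + 14/(-9))*37 + E(5, -2))) = 1/(883 + (((2*2)/16 + 14/(-9))*37 + 5)) = 1/(883 + ((4*(1/16) + 14*(-1/9))*37 + 5)) = 1/(883 + ((1/4 - 14/9)*37 + 5)) = 1/(883 + (-47/36*37 + 5)) = 1/(883 + (-1739/36 + 5)) = 1/(883 - 1559/36) = 1/(30229/36) = 36/30229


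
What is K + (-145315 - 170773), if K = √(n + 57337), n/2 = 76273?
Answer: -316088 + √209883 ≈ -3.1563e+5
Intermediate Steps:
n = 152546 (n = 2*76273 = 152546)
K = √209883 (K = √(152546 + 57337) = √209883 ≈ 458.13)
K + (-145315 - 170773) = √209883 + (-145315 - 170773) = √209883 - 316088 = -316088 + √209883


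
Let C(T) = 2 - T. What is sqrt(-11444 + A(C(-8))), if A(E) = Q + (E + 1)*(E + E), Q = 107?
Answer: I*sqrt(11117) ≈ 105.44*I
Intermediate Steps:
A(E) = 107 + 2*E*(1 + E) (A(E) = 107 + (E + 1)*(E + E) = 107 + (1 + E)*(2*E) = 107 + 2*E*(1 + E))
sqrt(-11444 + A(C(-8))) = sqrt(-11444 + (107 + 2*(2 - 1*(-8)) + 2*(2 - 1*(-8))**2)) = sqrt(-11444 + (107 + 2*(2 + 8) + 2*(2 + 8)**2)) = sqrt(-11444 + (107 + 2*10 + 2*10**2)) = sqrt(-11444 + (107 + 20 + 2*100)) = sqrt(-11444 + (107 + 20 + 200)) = sqrt(-11444 + 327) = sqrt(-11117) = I*sqrt(11117)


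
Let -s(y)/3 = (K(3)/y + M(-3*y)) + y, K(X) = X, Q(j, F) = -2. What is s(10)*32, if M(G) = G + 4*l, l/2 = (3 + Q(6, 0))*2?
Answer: 1776/5 ≈ 355.20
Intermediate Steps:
l = 4 (l = 2*((3 - 2)*2) = 2*(1*2) = 2*2 = 4)
M(G) = 16 + G (M(G) = G + 4*4 = G + 16 = 16 + G)
s(y) = -48 - 9/y + 6*y (s(y) = -3*((3/y + (16 - 3*y)) + y) = -3*((16 - 3*y + 3/y) + y) = -3*(16 - 2*y + 3/y) = -48 - 9/y + 6*y)
s(10)*32 = (-48 - 9/10 + 6*10)*32 = (-48 - 9*⅒ + 60)*32 = (-48 - 9/10 + 60)*32 = (111/10)*32 = 1776/5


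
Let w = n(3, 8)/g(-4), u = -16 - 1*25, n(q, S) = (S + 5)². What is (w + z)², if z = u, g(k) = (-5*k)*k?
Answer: 11895601/6400 ≈ 1858.7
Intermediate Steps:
n(q, S) = (5 + S)²
u = -41 (u = -16 - 25 = -41)
g(k) = -5*k²
z = -41
w = -169/80 (w = (5 + 8)²/((-5*(-4)²)) = 13²/((-5*16)) = 169/(-80) = 169*(-1/80) = -169/80 ≈ -2.1125)
(w + z)² = (-169/80 - 41)² = (-3449/80)² = 11895601/6400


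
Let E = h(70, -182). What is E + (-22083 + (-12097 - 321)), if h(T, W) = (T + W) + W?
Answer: -34795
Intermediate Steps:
h(T, W) = T + 2*W
E = -294 (E = 70 + 2*(-182) = 70 - 364 = -294)
E + (-22083 + (-12097 - 321)) = -294 + (-22083 + (-12097 - 321)) = -294 + (-22083 - 12418) = -294 - 34501 = -34795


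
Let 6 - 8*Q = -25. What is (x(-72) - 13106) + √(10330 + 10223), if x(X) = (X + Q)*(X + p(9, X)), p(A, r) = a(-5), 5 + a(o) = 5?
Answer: -8201 + √20553 ≈ -8057.6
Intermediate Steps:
Q = 31/8 (Q = ¾ - ⅛*(-25) = ¾ + 25/8 = 31/8 ≈ 3.8750)
a(o) = 0 (a(o) = -5 + 5 = 0)
p(A, r) = 0
x(X) = X*(31/8 + X) (x(X) = (X + 31/8)*(X + 0) = (31/8 + X)*X = X*(31/8 + X))
(x(-72) - 13106) + √(10330 + 10223) = ((⅛)*(-72)*(31 + 8*(-72)) - 13106) + √(10330 + 10223) = ((⅛)*(-72)*(31 - 576) - 13106) + √20553 = ((⅛)*(-72)*(-545) - 13106) + √20553 = (4905 - 13106) + √20553 = -8201 + √20553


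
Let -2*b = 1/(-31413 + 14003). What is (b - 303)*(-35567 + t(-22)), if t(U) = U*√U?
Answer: 375248175253/34820 + 116055049*I*√22/17410 ≈ 1.0777e+7 + 31266.0*I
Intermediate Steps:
t(U) = U^(3/2)
b = 1/34820 (b = -1/(2*(-31413 + 14003)) = -½/(-17410) = -½*(-1/17410) = 1/34820 ≈ 2.8719e-5)
(b - 303)*(-35567 + t(-22)) = (1/34820 - 303)*(-35567 + (-22)^(3/2)) = -10550459*(-35567 - 22*I*√22)/34820 = 375248175253/34820 + 116055049*I*√22/17410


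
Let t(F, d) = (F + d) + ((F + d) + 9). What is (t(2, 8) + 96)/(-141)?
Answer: -125/141 ≈ -0.88653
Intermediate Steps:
t(F, d) = 9 + 2*F + 2*d (t(F, d) = (F + d) + (9 + F + d) = 9 + 2*F + 2*d)
(t(2, 8) + 96)/(-141) = ((9 + 2*2 + 2*8) + 96)/(-141) = -((9 + 4 + 16) + 96)/141 = -(29 + 96)/141 = -1/141*125 = -125/141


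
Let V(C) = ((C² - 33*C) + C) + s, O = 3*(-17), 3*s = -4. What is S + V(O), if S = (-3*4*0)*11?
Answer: 12695/3 ≈ 4231.7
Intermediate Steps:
s = -4/3 (s = (⅓)*(-4) = -4/3 ≈ -1.3333)
S = 0 (S = -12*0*11 = 0*11 = 0)
O = -51
V(C) = -4/3 + C² - 32*C (V(C) = ((C² - 33*C) + C) - 4/3 = (C² - 32*C) - 4/3 = -4/3 + C² - 32*C)
S + V(O) = 0 + (-4/3 + (-51)² - 32*(-51)) = 0 + (-4/3 + 2601 + 1632) = 0 + 12695/3 = 12695/3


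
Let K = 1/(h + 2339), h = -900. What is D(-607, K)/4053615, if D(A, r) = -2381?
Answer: -2381/4053615 ≈ -0.00058738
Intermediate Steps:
K = 1/1439 (K = 1/(-900 + 2339) = 1/1439 ≈ 0.00069493)
D(-607, K)/4053615 = -2381/4053615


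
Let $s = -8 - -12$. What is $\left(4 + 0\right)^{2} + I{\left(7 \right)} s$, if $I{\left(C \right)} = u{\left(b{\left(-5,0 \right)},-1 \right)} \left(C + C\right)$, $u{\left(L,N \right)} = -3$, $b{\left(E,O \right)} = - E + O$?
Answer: $-152$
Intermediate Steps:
$b{\left(E,O \right)} = O - E$
$s = 4$ ($s = -8 + 12 = 4$)
$I{\left(C \right)} = - 6 C$ ($I{\left(C \right)} = - 3 \left(C + C\right) = - 3 \cdot 2 C = - 6 C$)
$\left(4 + 0\right)^{2} + I{\left(7 \right)} s = \left(4 + 0\right)^{2} + \left(-6\right) 7 \cdot 4 = 4^{2} - 168 = 16 - 168 = -152$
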